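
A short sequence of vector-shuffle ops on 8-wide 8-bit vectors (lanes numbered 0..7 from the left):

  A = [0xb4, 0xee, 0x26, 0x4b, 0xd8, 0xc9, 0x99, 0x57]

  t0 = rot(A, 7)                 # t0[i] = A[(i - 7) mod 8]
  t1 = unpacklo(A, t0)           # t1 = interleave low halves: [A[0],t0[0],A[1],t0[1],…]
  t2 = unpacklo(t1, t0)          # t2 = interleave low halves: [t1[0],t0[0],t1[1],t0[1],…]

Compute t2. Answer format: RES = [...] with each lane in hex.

RES = [0xb4, 0xee, 0xee, 0x26, 0xee, 0x4b, 0x26, 0xd8]

t0 = [0xee, 0x26, 0x4b, 0xd8, 0xc9, 0x99, 0x57, 0xb4]
t1 = [0xb4, 0xee, 0xee, 0x26, 0x26, 0x4b, 0x4b, 0xd8]
t2 = [0xb4, 0xee, 0xee, 0x26, 0xee, 0x4b, 0x26, 0xd8]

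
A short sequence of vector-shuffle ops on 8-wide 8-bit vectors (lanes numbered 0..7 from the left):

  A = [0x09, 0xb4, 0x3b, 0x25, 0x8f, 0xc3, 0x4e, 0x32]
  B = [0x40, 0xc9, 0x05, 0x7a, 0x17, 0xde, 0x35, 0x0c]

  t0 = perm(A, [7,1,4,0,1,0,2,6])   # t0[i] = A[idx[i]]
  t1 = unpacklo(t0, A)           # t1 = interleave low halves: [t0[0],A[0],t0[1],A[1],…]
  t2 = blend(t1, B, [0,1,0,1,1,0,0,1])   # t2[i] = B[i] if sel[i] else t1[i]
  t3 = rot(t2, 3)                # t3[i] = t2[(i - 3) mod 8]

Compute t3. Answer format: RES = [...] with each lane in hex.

RES = [0x3b, 0x09, 0x0c, 0x32, 0xc9, 0xb4, 0x7a, 0x17]

t0 = [0x32, 0xb4, 0x8f, 0x09, 0xb4, 0x09, 0x3b, 0x4e]
t1 = [0x32, 0x09, 0xb4, 0xb4, 0x8f, 0x3b, 0x09, 0x25]
t2 = [0x32, 0xc9, 0xb4, 0x7a, 0x17, 0x3b, 0x09, 0x0c]
t3 = [0x3b, 0x09, 0x0c, 0x32, 0xc9, 0xb4, 0x7a, 0x17]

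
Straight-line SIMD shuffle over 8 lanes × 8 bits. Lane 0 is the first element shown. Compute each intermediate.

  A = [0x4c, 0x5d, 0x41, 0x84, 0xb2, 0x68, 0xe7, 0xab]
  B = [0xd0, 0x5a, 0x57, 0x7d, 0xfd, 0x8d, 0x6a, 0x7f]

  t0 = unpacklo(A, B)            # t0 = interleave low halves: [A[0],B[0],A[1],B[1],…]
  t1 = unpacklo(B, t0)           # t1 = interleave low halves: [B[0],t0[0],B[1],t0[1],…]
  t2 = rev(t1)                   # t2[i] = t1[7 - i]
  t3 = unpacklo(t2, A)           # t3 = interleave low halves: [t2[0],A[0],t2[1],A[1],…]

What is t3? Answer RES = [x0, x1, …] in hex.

RES = [0x5a, 0x4c, 0x7d, 0x5d, 0x5d, 0x41, 0x57, 0x84]

t0 = [0x4c, 0xd0, 0x5d, 0x5a, 0x41, 0x57, 0x84, 0x7d]
t1 = [0xd0, 0x4c, 0x5a, 0xd0, 0x57, 0x5d, 0x7d, 0x5a]
t2 = [0x5a, 0x7d, 0x5d, 0x57, 0xd0, 0x5a, 0x4c, 0xd0]
t3 = [0x5a, 0x4c, 0x7d, 0x5d, 0x5d, 0x41, 0x57, 0x84]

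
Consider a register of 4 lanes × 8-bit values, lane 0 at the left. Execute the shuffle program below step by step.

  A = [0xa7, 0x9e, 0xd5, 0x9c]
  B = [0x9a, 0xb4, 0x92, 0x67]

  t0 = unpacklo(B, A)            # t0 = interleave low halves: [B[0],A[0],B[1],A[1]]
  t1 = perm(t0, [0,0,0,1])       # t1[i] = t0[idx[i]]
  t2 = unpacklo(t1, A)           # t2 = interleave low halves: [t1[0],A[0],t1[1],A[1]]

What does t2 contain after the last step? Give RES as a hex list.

  t0: 9a a7 b4 9e
  t1: 9a 9a 9a a7
  t2: 9a a7 9a 9e

RES = [0x9a, 0xa7, 0x9a, 0x9e]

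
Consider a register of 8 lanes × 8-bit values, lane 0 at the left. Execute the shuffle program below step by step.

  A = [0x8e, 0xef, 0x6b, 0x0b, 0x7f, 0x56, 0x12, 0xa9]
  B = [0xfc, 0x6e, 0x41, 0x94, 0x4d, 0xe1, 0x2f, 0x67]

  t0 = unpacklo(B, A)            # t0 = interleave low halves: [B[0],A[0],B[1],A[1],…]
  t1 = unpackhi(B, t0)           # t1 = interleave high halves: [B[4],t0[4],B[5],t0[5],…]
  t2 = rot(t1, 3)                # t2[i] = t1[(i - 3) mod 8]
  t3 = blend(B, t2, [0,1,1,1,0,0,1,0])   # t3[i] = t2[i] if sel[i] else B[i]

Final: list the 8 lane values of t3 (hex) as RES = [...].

  t0: fc 8e 6e ef 41 6b 94 0b
  t1: 4d 41 e1 6b 2f 94 67 0b
  t2: 94 67 0b 4d 41 e1 6b 2f
  t3: fc 67 0b 4d 4d e1 6b 67

RES = [0xfc, 0x67, 0x0b, 0x4d, 0x4d, 0xe1, 0x6b, 0x67]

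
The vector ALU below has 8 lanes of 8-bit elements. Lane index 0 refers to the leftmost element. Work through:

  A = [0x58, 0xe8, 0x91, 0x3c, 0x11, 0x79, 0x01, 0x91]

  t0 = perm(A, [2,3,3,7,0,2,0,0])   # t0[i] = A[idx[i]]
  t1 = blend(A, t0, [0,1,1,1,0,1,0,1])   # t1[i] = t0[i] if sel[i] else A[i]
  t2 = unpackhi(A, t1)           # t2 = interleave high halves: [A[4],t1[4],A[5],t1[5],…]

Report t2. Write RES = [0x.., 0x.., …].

RES = [0x11, 0x11, 0x79, 0x91, 0x01, 0x01, 0x91, 0x58]

  t0: 91 3c 3c 91 58 91 58 58
  t1: 58 3c 3c 91 11 91 01 58
  t2: 11 11 79 91 01 01 91 58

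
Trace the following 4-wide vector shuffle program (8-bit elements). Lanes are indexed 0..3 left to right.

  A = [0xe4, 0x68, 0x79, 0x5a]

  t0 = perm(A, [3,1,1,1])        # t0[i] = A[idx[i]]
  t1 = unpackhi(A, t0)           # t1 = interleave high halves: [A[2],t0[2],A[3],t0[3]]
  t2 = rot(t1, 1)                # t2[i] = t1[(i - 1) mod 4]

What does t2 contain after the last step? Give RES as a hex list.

  t0: 5a 68 68 68
  t1: 79 68 5a 68
  t2: 68 79 68 5a

RES = [ 0x68  0x79  0x68  0x5a ]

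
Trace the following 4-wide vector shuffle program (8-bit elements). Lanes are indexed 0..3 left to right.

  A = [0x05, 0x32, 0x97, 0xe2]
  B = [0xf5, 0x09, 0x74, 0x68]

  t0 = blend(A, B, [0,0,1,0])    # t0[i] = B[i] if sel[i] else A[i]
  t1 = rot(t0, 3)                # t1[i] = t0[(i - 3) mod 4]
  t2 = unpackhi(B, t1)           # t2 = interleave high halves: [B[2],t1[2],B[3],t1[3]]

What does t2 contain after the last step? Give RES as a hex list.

t0 = [0x05, 0x32, 0x74, 0xe2]
t1 = [0x32, 0x74, 0xe2, 0x05]
t2 = [0x74, 0xe2, 0x68, 0x05]

RES = [ 0x74  0xe2  0x68  0x05 ]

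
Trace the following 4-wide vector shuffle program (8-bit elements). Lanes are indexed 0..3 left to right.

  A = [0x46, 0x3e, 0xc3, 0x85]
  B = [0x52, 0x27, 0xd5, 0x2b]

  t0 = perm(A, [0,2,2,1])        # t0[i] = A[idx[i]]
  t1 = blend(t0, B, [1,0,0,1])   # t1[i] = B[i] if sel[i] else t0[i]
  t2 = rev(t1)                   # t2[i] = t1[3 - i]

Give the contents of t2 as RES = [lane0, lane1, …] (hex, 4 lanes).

t0 = [0x46, 0xc3, 0xc3, 0x3e]
t1 = [0x52, 0xc3, 0xc3, 0x2b]
t2 = [0x2b, 0xc3, 0xc3, 0x52]

RES = [0x2b, 0xc3, 0xc3, 0x52]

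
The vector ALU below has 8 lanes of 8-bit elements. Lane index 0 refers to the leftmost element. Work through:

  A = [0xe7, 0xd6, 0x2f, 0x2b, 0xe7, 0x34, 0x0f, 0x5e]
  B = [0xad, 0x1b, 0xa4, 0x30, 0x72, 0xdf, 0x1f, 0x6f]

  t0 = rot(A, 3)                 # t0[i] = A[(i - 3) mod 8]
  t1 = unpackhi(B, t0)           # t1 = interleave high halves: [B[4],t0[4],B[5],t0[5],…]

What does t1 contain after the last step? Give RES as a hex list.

RES = [ 0x72  0xd6  0xdf  0x2f  0x1f  0x2b  0x6f  0xe7 ]

t0 = [0x34, 0x0f, 0x5e, 0xe7, 0xd6, 0x2f, 0x2b, 0xe7]
t1 = [0x72, 0xd6, 0xdf, 0x2f, 0x1f, 0x2b, 0x6f, 0xe7]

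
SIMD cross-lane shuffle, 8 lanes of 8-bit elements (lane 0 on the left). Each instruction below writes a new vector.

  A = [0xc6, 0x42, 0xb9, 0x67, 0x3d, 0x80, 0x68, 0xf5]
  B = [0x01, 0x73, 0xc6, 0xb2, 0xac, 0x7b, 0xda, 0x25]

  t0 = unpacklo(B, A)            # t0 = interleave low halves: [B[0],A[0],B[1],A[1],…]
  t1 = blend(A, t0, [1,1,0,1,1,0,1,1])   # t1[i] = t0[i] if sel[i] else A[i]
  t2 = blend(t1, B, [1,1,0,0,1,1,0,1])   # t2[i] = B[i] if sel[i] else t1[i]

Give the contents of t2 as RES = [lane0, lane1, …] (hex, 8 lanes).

RES = [0x01, 0x73, 0xb9, 0x42, 0xac, 0x7b, 0xb2, 0x25]

→ t0 |01|c6|73|42|c6|b9|b2|67|
→ t1 |01|c6|b9|42|c6|80|b2|67|
→ t2 |01|73|b9|42|ac|7b|b2|25|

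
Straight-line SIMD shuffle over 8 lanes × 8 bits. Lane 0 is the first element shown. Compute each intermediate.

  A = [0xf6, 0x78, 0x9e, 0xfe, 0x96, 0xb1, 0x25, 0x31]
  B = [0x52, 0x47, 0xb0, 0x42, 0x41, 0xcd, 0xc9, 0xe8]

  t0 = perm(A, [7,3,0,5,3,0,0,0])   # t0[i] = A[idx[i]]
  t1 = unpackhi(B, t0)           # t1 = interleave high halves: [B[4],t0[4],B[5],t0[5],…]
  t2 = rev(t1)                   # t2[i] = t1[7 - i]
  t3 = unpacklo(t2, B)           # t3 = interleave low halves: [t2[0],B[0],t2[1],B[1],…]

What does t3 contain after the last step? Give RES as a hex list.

RES = [0xf6, 0x52, 0xe8, 0x47, 0xf6, 0xb0, 0xc9, 0x42]

→ t0 |31|fe|f6|b1|fe|f6|f6|f6|
→ t1 |41|fe|cd|f6|c9|f6|e8|f6|
→ t2 |f6|e8|f6|c9|f6|cd|fe|41|
→ t3 |f6|52|e8|47|f6|b0|c9|42|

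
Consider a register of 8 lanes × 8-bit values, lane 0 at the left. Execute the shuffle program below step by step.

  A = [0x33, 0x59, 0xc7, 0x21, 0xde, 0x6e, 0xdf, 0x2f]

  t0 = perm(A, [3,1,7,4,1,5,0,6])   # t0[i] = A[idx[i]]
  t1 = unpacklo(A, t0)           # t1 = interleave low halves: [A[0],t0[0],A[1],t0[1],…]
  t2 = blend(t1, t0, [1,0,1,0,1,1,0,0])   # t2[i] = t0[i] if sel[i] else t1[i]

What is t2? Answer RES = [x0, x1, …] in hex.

  t0: 21 59 2f de 59 6e 33 df
  t1: 33 21 59 59 c7 2f 21 de
  t2: 21 21 2f 59 59 6e 21 de

RES = [0x21, 0x21, 0x2f, 0x59, 0x59, 0x6e, 0x21, 0xde]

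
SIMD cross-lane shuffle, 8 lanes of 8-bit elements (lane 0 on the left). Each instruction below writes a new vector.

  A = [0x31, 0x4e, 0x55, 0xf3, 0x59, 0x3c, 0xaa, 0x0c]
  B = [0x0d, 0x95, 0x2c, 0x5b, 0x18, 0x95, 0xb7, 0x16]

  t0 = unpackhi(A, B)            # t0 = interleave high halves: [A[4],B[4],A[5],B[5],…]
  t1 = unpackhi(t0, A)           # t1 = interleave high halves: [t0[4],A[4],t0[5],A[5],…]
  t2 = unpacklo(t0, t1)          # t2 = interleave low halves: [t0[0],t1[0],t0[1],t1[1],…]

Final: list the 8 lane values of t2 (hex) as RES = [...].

RES = [0x59, 0xaa, 0x18, 0x59, 0x3c, 0xb7, 0x95, 0x3c]

→ t0 |59|18|3c|95|aa|b7|0c|16|
→ t1 |aa|59|b7|3c|0c|aa|16|0c|
→ t2 |59|aa|18|59|3c|b7|95|3c|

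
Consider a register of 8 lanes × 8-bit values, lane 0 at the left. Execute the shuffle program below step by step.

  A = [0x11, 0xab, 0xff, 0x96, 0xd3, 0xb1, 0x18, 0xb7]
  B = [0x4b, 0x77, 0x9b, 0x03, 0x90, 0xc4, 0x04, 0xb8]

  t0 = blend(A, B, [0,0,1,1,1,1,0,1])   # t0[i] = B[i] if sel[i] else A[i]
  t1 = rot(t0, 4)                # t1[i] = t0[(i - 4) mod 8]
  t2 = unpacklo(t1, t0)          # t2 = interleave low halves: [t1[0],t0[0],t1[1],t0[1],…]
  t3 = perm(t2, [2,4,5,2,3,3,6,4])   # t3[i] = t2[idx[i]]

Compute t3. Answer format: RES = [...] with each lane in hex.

→ t0 |11|ab|9b|03|90|c4|18|b8|
→ t1 |90|c4|18|b8|11|ab|9b|03|
→ t2 |90|11|c4|ab|18|9b|b8|03|
→ t3 |c4|18|9b|c4|ab|ab|b8|18|

RES = [0xc4, 0x18, 0x9b, 0xc4, 0xab, 0xab, 0xb8, 0x18]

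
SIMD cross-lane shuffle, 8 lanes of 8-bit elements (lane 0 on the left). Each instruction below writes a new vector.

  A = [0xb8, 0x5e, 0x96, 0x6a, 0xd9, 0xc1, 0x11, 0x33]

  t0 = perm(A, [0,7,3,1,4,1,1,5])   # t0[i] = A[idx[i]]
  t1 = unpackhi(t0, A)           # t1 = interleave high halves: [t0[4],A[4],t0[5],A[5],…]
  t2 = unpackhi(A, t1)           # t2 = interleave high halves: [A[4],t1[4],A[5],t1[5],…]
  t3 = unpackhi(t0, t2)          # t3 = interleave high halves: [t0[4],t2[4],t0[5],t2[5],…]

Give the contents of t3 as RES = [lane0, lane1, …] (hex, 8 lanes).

RES = [0xd9, 0x11, 0x5e, 0xc1, 0x5e, 0x33, 0xc1, 0x33]

  t0: b8 33 6a 5e d9 5e 5e c1
  t1: d9 d9 5e c1 5e 11 c1 33
  t2: d9 5e c1 11 11 c1 33 33
  t3: d9 11 5e c1 5e 33 c1 33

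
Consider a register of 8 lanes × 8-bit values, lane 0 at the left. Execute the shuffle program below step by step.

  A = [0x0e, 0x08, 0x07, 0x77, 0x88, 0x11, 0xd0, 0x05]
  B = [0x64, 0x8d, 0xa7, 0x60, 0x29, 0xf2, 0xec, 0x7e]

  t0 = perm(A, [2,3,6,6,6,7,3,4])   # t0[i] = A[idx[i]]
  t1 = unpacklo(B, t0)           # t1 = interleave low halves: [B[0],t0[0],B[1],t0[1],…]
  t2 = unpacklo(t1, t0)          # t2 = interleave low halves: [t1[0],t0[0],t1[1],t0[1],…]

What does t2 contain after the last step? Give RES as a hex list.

t0 = [0x07, 0x77, 0xd0, 0xd0, 0xd0, 0x05, 0x77, 0x88]
t1 = [0x64, 0x07, 0x8d, 0x77, 0xa7, 0xd0, 0x60, 0xd0]
t2 = [0x64, 0x07, 0x07, 0x77, 0x8d, 0xd0, 0x77, 0xd0]

RES = [ 0x64  0x07  0x07  0x77  0x8d  0xd0  0x77  0xd0 ]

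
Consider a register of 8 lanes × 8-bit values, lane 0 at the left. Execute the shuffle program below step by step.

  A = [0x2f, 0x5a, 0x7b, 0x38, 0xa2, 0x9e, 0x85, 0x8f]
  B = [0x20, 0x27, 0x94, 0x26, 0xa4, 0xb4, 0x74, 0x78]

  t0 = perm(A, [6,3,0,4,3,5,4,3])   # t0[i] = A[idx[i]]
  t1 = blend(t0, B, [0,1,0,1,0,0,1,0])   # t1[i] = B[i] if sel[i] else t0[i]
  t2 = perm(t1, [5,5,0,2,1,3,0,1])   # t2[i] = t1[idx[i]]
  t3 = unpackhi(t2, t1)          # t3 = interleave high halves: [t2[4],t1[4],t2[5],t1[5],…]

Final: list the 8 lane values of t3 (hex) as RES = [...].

t0 = [0x85, 0x38, 0x2f, 0xa2, 0x38, 0x9e, 0xa2, 0x38]
t1 = [0x85, 0x27, 0x2f, 0x26, 0x38, 0x9e, 0x74, 0x38]
t2 = [0x9e, 0x9e, 0x85, 0x2f, 0x27, 0x26, 0x85, 0x27]
t3 = [0x27, 0x38, 0x26, 0x9e, 0x85, 0x74, 0x27, 0x38]

RES = [0x27, 0x38, 0x26, 0x9e, 0x85, 0x74, 0x27, 0x38]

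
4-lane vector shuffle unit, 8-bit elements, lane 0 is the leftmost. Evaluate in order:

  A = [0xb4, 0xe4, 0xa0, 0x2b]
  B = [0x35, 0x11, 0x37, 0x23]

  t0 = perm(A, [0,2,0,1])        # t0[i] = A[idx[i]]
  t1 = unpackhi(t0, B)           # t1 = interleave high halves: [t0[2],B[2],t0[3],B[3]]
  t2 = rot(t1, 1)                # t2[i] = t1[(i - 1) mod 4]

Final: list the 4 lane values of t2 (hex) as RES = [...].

RES = [ 0x23  0xb4  0x37  0xe4 ]

→ t0 |b4|a0|b4|e4|
→ t1 |b4|37|e4|23|
→ t2 |23|b4|37|e4|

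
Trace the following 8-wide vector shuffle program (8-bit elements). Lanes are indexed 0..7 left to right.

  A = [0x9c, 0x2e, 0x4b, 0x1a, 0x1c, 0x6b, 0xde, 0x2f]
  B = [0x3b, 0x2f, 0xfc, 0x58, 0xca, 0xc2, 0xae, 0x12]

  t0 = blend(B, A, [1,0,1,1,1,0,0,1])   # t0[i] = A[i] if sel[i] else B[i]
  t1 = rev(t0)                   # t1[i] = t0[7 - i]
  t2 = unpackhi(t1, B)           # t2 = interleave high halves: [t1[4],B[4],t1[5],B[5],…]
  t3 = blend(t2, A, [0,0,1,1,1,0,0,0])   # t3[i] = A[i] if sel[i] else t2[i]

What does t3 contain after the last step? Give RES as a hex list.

t0 = [0x9c, 0x2f, 0x4b, 0x1a, 0x1c, 0xc2, 0xae, 0x2f]
t1 = [0x2f, 0xae, 0xc2, 0x1c, 0x1a, 0x4b, 0x2f, 0x9c]
t2 = [0x1a, 0xca, 0x4b, 0xc2, 0x2f, 0xae, 0x9c, 0x12]
t3 = [0x1a, 0xca, 0x4b, 0x1a, 0x1c, 0xae, 0x9c, 0x12]

RES = [ 0x1a  0xca  0x4b  0x1a  0x1c  0xae  0x9c  0x12 ]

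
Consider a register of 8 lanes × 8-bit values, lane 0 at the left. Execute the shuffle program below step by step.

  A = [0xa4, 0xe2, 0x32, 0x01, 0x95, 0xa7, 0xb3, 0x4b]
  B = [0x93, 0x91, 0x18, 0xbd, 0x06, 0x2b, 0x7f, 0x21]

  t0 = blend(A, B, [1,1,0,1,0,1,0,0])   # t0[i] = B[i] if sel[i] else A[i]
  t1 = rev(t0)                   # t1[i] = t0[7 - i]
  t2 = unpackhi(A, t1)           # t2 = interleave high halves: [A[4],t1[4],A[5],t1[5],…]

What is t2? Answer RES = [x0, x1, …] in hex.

  t0: 93 91 32 bd 95 2b b3 4b
  t1: 4b b3 2b 95 bd 32 91 93
  t2: 95 bd a7 32 b3 91 4b 93

RES = [ 0x95  0xbd  0xa7  0x32  0xb3  0x91  0x4b  0x93 ]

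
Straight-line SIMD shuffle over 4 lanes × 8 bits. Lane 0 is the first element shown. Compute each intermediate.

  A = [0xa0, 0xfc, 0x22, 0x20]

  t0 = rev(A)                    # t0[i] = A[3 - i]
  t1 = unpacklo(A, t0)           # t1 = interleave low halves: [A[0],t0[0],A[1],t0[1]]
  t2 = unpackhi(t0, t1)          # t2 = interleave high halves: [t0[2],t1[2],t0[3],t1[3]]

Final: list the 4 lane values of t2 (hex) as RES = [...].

  t0: 20 22 fc a0
  t1: a0 20 fc 22
  t2: fc fc a0 22

RES = [ 0xfc  0xfc  0xa0  0x22 ]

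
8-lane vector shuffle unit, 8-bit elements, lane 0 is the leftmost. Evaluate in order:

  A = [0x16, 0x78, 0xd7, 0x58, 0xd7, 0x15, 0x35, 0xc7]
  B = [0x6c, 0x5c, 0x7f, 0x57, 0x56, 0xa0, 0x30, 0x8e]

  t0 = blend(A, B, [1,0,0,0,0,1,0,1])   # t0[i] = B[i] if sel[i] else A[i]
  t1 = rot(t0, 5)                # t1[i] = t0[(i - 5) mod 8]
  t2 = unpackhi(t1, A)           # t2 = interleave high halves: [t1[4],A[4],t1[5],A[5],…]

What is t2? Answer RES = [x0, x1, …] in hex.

→ t0 |6c|78|d7|58|d7|a0|35|8e|
→ t1 |58|d7|a0|35|8e|6c|78|d7|
→ t2 |8e|d7|6c|15|78|35|d7|c7|

RES = [0x8e, 0xd7, 0x6c, 0x15, 0x78, 0x35, 0xd7, 0xc7]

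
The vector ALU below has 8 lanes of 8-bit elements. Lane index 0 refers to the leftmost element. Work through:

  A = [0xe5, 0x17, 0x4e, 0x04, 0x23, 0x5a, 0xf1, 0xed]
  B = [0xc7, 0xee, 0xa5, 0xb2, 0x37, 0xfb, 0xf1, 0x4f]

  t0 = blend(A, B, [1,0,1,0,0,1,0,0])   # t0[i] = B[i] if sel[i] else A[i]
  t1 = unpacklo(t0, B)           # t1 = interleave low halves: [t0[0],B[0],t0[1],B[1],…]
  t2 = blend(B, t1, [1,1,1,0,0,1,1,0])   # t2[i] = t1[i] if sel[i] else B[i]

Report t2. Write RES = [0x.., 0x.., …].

RES = [ 0xc7  0xc7  0x17  0xb2  0x37  0xa5  0x04  0x4f ]

→ t0 |c7|17|a5|04|23|fb|f1|ed|
→ t1 |c7|c7|17|ee|a5|a5|04|b2|
→ t2 |c7|c7|17|b2|37|a5|04|4f|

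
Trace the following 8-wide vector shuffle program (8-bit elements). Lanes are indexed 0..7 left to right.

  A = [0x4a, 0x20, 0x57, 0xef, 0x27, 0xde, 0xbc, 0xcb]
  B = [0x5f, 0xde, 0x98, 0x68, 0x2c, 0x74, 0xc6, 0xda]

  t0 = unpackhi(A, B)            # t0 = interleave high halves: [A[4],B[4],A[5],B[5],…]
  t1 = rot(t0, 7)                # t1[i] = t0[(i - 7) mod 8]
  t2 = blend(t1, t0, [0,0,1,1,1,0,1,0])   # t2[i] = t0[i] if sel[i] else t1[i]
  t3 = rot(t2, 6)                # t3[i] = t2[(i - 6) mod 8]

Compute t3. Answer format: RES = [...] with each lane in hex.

t0 = [0x27, 0x2c, 0xde, 0x74, 0xbc, 0xc6, 0xcb, 0xda]
t1 = [0x2c, 0xde, 0x74, 0xbc, 0xc6, 0xcb, 0xda, 0x27]
t2 = [0x2c, 0xde, 0xde, 0x74, 0xbc, 0xcb, 0xcb, 0x27]
t3 = [0xde, 0x74, 0xbc, 0xcb, 0xcb, 0x27, 0x2c, 0xde]

RES = [0xde, 0x74, 0xbc, 0xcb, 0xcb, 0x27, 0x2c, 0xde]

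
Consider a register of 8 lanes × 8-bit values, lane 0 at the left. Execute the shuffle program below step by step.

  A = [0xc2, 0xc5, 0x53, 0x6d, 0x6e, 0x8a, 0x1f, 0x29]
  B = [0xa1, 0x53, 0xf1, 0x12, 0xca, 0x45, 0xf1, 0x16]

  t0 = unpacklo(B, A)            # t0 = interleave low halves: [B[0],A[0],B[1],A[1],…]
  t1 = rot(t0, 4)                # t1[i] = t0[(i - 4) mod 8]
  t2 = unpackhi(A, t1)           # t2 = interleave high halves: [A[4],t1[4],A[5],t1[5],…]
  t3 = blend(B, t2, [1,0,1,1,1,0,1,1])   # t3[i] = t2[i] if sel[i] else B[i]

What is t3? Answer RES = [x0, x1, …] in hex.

RES = [ 0x6e  0x53  0x8a  0xc2  0x1f  0x45  0x29  0xc5 ]

t0 = [0xa1, 0xc2, 0x53, 0xc5, 0xf1, 0x53, 0x12, 0x6d]
t1 = [0xf1, 0x53, 0x12, 0x6d, 0xa1, 0xc2, 0x53, 0xc5]
t2 = [0x6e, 0xa1, 0x8a, 0xc2, 0x1f, 0x53, 0x29, 0xc5]
t3 = [0x6e, 0x53, 0x8a, 0xc2, 0x1f, 0x45, 0x29, 0xc5]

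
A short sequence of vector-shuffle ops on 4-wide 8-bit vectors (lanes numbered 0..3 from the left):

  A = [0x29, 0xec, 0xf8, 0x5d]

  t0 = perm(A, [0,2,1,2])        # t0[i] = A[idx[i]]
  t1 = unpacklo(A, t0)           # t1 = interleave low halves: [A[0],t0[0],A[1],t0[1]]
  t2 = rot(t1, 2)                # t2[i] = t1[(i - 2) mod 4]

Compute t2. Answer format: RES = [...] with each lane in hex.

RES = [ 0xec  0xf8  0x29  0x29 ]

t0 = [0x29, 0xf8, 0xec, 0xf8]
t1 = [0x29, 0x29, 0xec, 0xf8]
t2 = [0xec, 0xf8, 0x29, 0x29]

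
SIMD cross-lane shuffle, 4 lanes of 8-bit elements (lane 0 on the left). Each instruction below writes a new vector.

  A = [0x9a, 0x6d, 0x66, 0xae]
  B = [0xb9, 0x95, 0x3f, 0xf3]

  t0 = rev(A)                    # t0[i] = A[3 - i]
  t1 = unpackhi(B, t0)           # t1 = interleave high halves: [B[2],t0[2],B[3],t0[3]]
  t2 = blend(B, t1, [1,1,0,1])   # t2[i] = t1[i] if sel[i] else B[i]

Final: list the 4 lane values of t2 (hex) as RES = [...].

  t0: ae 66 6d 9a
  t1: 3f 6d f3 9a
  t2: 3f 6d 3f 9a

RES = [0x3f, 0x6d, 0x3f, 0x9a]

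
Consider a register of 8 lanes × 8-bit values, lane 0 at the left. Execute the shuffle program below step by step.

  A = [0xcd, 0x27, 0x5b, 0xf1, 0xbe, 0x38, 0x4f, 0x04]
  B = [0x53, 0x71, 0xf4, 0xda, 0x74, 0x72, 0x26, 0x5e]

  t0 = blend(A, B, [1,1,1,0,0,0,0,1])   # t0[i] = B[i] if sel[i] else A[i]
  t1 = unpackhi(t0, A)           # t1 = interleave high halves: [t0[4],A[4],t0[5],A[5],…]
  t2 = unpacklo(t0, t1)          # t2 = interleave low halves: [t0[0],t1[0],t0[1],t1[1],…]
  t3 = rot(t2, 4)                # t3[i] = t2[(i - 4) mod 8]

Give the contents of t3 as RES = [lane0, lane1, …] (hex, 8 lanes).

  t0: 53 71 f4 f1 be 38 4f 5e
  t1: be be 38 38 4f 4f 5e 04
  t2: 53 be 71 be f4 38 f1 38
  t3: f4 38 f1 38 53 be 71 be

RES = [ 0xf4  0x38  0xf1  0x38  0x53  0xbe  0x71  0xbe ]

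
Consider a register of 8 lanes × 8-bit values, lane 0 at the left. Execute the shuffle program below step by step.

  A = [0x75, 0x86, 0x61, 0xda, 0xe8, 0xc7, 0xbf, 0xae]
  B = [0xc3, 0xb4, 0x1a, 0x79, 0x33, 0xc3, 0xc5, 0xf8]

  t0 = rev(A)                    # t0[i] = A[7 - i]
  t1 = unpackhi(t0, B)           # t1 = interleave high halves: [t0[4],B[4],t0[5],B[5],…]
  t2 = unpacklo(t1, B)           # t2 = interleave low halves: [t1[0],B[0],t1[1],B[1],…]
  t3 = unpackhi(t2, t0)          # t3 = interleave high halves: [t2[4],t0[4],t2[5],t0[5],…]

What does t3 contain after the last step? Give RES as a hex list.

t0 = [0xae, 0xbf, 0xc7, 0xe8, 0xda, 0x61, 0x86, 0x75]
t1 = [0xda, 0x33, 0x61, 0xc3, 0x86, 0xc5, 0x75, 0xf8]
t2 = [0xda, 0xc3, 0x33, 0xb4, 0x61, 0x1a, 0xc3, 0x79]
t3 = [0x61, 0xda, 0x1a, 0x61, 0xc3, 0x86, 0x79, 0x75]

RES = [0x61, 0xda, 0x1a, 0x61, 0xc3, 0x86, 0x79, 0x75]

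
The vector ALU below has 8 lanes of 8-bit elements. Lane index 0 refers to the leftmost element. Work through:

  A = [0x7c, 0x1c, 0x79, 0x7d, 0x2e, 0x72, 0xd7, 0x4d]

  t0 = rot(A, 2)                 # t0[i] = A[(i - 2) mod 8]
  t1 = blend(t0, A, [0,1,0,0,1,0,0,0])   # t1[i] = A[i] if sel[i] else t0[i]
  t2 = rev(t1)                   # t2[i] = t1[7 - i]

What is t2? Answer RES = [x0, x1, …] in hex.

RES = [ 0x72  0x2e  0x7d  0x2e  0x1c  0x7c  0x1c  0xd7 ]

  t0: d7 4d 7c 1c 79 7d 2e 72
  t1: d7 1c 7c 1c 2e 7d 2e 72
  t2: 72 2e 7d 2e 1c 7c 1c d7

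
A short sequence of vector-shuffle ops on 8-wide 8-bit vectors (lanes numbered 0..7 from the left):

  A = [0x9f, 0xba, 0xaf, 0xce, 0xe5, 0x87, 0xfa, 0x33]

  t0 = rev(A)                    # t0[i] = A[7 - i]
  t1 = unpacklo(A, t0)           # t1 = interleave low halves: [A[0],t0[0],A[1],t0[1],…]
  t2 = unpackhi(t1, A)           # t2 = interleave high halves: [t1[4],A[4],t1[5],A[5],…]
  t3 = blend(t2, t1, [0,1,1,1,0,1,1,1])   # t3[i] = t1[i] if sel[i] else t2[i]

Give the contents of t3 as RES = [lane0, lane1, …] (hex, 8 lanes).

→ t0 |33|fa|87|e5|ce|af|ba|9f|
→ t1 |9f|33|ba|fa|af|87|ce|e5|
→ t2 |af|e5|87|87|ce|fa|e5|33|
→ t3 |af|33|ba|fa|ce|87|ce|e5|

RES = [ 0xaf  0x33  0xba  0xfa  0xce  0x87  0xce  0xe5 ]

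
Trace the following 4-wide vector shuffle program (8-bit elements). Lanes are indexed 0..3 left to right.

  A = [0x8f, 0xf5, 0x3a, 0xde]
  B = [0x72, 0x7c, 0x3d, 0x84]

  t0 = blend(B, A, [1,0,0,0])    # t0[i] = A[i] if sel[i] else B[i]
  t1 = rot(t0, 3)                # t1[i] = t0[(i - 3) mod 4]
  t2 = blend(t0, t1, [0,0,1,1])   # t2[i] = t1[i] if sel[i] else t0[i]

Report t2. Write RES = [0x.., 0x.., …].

RES = [ 0x8f  0x7c  0x84  0x8f ]

t0 = [0x8f, 0x7c, 0x3d, 0x84]
t1 = [0x7c, 0x3d, 0x84, 0x8f]
t2 = [0x8f, 0x7c, 0x84, 0x8f]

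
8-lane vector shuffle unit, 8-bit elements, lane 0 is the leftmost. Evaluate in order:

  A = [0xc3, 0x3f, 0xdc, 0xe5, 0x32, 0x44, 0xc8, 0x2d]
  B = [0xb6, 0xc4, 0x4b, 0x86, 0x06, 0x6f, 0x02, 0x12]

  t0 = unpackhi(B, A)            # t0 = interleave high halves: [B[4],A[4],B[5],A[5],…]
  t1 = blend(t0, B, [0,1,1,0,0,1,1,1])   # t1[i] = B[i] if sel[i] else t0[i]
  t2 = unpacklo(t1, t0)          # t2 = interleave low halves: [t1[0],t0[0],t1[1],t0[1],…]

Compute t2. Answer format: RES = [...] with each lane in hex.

RES = [0x06, 0x06, 0xc4, 0x32, 0x4b, 0x6f, 0x44, 0x44]

t0 = [0x06, 0x32, 0x6f, 0x44, 0x02, 0xc8, 0x12, 0x2d]
t1 = [0x06, 0xc4, 0x4b, 0x44, 0x02, 0x6f, 0x02, 0x12]
t2 = [0x06, 0x06, 0xc4, 0x32, 0x4b, 0x6f, 0x44, 0x44]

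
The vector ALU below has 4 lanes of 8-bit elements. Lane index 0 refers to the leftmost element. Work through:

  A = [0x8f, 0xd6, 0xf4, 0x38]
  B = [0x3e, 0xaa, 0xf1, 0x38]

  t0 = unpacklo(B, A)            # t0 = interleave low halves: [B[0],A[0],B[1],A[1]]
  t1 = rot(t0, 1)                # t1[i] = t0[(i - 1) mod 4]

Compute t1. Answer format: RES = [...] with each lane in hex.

RES = [ 0xd6  0x3e  0x8f  0xaa ]

  t0: 3e 8f aa d6
  t1: d6 3e 8f aa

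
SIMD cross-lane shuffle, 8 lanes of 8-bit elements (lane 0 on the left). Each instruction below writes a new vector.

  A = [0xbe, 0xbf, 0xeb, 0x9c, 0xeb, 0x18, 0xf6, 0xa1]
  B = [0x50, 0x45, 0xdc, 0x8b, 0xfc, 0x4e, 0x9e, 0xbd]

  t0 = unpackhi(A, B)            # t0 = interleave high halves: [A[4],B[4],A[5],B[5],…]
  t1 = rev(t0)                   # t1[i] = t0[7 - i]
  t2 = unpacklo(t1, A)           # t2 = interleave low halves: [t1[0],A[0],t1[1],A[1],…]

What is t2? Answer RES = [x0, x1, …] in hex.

→ t0 |eb|fc|18|4e|f6|9e|a1|bd|
→ t1 |bd|a1|9e|f6|4e|18|fc|eb|
→ t2 |bd|be|a1|bf|9e|eb|f6|9c|

RES = [ 0xbd  0xbe  0xa1  0xbf  0x9e  0xeb  0xf6  0x9c ]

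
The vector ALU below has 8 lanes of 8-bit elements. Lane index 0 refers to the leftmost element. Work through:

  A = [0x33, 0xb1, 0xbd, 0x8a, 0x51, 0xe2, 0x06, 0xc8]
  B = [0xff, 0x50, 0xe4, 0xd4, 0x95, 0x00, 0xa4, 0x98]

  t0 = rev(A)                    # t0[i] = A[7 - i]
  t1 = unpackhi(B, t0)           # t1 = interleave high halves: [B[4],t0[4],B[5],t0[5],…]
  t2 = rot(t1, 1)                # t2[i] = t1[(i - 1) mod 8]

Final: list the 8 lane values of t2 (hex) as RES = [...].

  t0: c8 06 e2 51 8a bd b1 33
  t1: 95 8a 00 bd a4 b1 98 33
  t2: 33 95 8a 00 bd a4 b1 98

RES = [0x33, 0x95, 0x8a, 0x00, 0xbd, 0xa4, 0xb1, 0x98]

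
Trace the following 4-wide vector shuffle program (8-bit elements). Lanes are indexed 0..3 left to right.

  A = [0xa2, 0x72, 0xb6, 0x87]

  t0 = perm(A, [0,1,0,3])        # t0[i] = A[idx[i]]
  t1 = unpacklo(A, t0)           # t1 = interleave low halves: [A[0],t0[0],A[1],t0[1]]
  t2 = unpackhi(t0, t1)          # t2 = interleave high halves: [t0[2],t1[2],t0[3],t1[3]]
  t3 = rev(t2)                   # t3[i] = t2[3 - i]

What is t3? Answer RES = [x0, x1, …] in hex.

RES = [ 0x72  0x87  0x72  0xa2 ]

  t0: a2 72 a2 87
  t1: a2 a2 72 72
  t2: a2 72 87 72
  t3: 72 87 72 a2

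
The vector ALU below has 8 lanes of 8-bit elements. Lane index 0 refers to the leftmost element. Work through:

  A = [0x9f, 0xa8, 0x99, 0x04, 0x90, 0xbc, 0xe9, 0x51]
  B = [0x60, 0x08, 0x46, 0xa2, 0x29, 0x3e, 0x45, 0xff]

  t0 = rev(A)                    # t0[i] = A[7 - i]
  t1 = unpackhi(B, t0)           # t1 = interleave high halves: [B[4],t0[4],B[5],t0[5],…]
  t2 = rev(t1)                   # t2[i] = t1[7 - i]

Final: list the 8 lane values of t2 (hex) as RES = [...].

RES = [ 0x9f  0xff  0xa8  0x45  0x99  0x3e  0x04  0x29 ]

→ t0 |51|e9|bc|90|04|99|a8|9f|
→ t1 |29|04|3e|99|45|a8|ff|9f|
→ t2 |9f|ff|a8|45|99|3e|04|29|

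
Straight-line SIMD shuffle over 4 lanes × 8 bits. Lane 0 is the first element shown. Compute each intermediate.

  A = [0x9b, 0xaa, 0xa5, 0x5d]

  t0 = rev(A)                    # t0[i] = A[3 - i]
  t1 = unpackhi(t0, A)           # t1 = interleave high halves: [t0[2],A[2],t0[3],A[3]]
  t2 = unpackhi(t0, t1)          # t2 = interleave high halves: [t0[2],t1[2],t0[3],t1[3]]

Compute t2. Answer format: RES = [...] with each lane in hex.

  t0: 5d a5 aa 9b
  t1: aa a5 9b 5d
  t2: aa 9b 9b 5d

RES = [0xaa, 0x9b, 0x9b, 0x5d]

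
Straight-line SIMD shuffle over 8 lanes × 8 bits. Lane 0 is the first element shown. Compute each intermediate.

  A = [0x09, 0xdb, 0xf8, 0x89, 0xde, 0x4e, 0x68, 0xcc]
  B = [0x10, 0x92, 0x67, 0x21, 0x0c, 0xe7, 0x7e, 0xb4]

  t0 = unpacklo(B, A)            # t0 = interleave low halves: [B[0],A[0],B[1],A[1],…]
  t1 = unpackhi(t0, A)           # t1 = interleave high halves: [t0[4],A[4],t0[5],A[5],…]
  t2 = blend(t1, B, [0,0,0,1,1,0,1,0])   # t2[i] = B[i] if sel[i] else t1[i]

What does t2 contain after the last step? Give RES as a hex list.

RES = [ 0x67  0xde  0xf8  0x21  0x0c  0x68  0x7e  0xcc ]

  t0: 10 09 92 db 67 f8 21 89
  t1: 67 de f8 4e 21 68 89 cc
  t2: 67 de f8 21 0c 68 7e cc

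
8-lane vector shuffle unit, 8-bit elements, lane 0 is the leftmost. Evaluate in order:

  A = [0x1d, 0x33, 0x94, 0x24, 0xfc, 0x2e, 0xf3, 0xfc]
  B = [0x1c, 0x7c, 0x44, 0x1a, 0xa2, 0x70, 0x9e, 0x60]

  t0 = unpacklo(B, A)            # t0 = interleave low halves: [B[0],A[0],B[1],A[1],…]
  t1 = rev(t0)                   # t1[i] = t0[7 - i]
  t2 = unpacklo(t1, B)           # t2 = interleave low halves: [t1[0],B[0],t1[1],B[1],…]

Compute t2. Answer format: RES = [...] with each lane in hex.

RES = [0x24, 0x1c, 0x1a, 0x7c, 0x94, 0x44, 0x44, 0x1a]

  t0: 1c 1d 7c 33 44 94 1a 24
  t1: 24 1a 94 44 33 7c 1d 1c
  t2: 24 1c 1a 7c 94 44 44 1a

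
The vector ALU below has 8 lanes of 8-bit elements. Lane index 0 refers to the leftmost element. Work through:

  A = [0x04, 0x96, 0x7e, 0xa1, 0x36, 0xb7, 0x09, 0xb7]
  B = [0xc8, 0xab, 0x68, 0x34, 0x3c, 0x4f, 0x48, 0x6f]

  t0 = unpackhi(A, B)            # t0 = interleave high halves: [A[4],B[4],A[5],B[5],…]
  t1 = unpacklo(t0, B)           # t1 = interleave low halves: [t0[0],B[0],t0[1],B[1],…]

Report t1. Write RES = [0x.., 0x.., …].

RES = [ 0x36  0xc8  0x3c  0xab  0xb7  0x68  0x4f  0x34 ]

→ t0 |36|3c|b7|4f|09|48|b7|6f|
→ t1 |36|c8|3c|ab|b7|68|4f|34|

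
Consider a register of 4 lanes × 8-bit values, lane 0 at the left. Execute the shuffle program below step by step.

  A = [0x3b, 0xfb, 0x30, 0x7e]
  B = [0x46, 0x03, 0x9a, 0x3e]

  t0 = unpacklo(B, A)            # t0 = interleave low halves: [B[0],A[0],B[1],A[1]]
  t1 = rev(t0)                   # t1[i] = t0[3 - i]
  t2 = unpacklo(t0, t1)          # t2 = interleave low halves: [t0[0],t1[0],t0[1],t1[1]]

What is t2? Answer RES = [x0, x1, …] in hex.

RES = [ 0x46  0xfb  0x3b  0x03 ]

  t0: 46 3b 03 fb
  t1: fb 03 3b 46
  t2: 46 fb 3b 03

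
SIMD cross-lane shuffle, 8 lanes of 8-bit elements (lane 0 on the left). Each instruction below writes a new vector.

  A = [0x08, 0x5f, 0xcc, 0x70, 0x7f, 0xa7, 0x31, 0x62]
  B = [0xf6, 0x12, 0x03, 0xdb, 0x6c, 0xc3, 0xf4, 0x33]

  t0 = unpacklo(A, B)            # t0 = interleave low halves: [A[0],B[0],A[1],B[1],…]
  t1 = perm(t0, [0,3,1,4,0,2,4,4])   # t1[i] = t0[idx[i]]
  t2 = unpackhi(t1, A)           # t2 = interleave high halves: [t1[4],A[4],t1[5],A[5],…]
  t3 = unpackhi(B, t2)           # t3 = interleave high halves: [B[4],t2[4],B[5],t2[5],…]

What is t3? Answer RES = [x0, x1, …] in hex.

  t0: 08 f6 5f 12 cc 03 70 db
  t1: 08 12 f6 cc 08 5f cc cc
  t2: 08 7f 5f a7 cc 31 cc 62
  t3: 6c cc c3 31 f4 cc 33 62

RES = [0x6c, 0xcc, 0xc3, 0x31, 0xf4, 0xcc, 0x33, 0x62]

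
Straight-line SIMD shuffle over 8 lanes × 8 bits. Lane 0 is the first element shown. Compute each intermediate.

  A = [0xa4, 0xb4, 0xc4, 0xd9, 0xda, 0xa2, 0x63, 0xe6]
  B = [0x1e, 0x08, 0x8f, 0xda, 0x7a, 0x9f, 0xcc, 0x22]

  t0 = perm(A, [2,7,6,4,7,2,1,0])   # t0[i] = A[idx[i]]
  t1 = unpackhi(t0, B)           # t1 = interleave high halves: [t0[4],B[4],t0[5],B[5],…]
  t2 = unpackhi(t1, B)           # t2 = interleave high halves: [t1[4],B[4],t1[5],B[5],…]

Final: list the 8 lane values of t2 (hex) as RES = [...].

RES = [ 0xb4  0x7a  0xcc  0x9f  0xa4  0xcc  0x22  0x22 ]

t0 = [0xc4, 0xe6, 0x63, 0xda, 0xe6, 0xc4, 0xb4, 0xa4]
t1 = [0xe6, 0x7a, 0xc4, 0x9f, 0xb4, 0xcc, 0xa4, 0x22]
t2 = [0xb4, 0x7a, 0xcc, 0x9f, 0xa4, 0xcc, 0x22, 0x22]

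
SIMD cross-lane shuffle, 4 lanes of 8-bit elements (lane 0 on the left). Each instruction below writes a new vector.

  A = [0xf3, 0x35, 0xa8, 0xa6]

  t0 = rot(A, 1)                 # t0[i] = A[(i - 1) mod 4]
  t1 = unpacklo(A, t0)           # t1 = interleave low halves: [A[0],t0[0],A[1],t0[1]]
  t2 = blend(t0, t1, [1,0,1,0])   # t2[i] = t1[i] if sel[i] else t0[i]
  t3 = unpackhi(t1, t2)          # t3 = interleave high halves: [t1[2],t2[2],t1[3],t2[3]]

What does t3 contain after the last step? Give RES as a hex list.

RES = [ 0x35  0x35  0xf3  0xa8 ]

t0 = [0xa6, 0xf3, 0x35, 0xa8]
t1 = [0xf3, 0xa6, 0x35, 0xf3]
t2 = [0xf3, 0xf3, 0x35, 0xa8]
t3 = [0x35, 0x35, 0xf3, 0xa8]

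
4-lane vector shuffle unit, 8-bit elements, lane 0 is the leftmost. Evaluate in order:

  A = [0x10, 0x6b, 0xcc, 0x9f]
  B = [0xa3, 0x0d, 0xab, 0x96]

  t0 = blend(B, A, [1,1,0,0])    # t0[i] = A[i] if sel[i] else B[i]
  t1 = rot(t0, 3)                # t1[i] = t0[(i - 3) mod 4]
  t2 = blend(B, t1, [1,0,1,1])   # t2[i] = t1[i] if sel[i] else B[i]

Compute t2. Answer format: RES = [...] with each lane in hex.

  t0: 10 6b ab 96
  t1: 6b ab 96 10
  t2: 6b 0d 96 10

RES = [0x6b, 0x0d, 0x96, 0x10]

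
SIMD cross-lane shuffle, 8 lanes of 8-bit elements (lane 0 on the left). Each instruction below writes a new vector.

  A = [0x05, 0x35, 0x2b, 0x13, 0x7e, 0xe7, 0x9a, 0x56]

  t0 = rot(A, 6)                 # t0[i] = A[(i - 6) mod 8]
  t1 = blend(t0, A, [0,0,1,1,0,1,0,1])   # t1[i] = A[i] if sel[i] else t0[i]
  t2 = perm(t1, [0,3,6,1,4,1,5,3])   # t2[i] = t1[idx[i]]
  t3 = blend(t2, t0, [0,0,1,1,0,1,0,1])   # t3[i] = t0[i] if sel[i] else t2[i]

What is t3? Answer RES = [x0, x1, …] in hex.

→ t0 |2b|13|7e|e7|9a|56|05|35|
→ t1 |2b|13|2b|13|9a|e7|05|56|
→ t2 |2b|13|05|13|9a|13|e7|13|
→ t3 |2b|13|7e|e7|9a|56|e7|35|

RES = [0x2b, 0x13, 0x7e, 0xe7, 0x9a, 0x56, 0xe7, 0x35]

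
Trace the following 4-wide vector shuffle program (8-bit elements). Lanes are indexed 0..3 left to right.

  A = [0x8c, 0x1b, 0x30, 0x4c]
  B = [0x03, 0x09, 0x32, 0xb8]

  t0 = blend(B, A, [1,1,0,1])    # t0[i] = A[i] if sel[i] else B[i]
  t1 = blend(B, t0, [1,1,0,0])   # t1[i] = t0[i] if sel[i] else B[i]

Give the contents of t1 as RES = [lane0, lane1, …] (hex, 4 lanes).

RES = [ 0x8c  0x1b  0x32  0xb8 ]

→ t0 |8c|1b|32|4c|
→ t1 |8c|1b|32|b8|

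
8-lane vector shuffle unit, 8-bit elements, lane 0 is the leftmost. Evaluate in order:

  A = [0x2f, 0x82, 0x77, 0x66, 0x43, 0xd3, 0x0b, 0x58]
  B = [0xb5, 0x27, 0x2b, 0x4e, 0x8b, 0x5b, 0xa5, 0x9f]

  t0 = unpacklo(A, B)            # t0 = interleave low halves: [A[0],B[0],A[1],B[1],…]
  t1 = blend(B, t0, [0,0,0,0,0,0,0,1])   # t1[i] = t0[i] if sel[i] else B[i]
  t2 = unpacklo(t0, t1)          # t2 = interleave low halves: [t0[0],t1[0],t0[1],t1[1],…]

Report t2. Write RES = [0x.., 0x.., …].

t0 = [0x2f, 0xb5, 0x82, 0x27, 0x77, 0x2b, 0x66, 0x4e]
t1 = [0xb5, 0x27, 0x2b, 0x4e, 0x8b, 0x5b, 0xa5, 0x4e]
t2 = [0x2f, 0xb5, 0xb5, 0x27, 0x82, 0x2b, 0x27, 0x4e]

RES = [ 0x2f  0xb5  0xb5  0x27  0x82  0x2b  0x27  0x4e ]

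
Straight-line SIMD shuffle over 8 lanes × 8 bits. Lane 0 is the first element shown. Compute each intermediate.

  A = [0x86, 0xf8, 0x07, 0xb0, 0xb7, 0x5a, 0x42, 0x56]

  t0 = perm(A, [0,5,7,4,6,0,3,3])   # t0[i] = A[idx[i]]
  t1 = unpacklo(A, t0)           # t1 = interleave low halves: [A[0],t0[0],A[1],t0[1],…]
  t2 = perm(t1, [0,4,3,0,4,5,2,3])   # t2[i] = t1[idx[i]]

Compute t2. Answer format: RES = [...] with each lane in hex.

t0 = [0x86, 0x5a, 0x56, 0xb7, 0x42, 0x86, 0xb0, 0xb0]
t1 = [0x86, 0x86, 0xf8, 0x5a, 0x07, 0x56, 0xb0, 0xb7]
t2 = [0x86, 0x07, 0x5a, 0x86, 0x07, 0x56, 0xf8, 0x5a]

RES = [ 0x86  0x07  0x5a  0x86  0x07  0x56  0xf8  0x5a ]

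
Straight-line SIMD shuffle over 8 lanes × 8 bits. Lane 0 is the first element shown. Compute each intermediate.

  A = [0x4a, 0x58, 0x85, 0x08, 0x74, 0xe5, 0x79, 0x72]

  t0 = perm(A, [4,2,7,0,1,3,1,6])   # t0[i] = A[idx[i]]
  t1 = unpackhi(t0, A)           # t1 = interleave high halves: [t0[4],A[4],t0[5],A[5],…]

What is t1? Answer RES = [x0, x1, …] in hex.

RES = [0x58, 0x74, 0x08, 0xe5, 0x58, 0x79, 0x79, 0x72]

  t0: 74 85 72 4a 58 08 58 79
  t1: 58 74 08 e5 58 79 79 72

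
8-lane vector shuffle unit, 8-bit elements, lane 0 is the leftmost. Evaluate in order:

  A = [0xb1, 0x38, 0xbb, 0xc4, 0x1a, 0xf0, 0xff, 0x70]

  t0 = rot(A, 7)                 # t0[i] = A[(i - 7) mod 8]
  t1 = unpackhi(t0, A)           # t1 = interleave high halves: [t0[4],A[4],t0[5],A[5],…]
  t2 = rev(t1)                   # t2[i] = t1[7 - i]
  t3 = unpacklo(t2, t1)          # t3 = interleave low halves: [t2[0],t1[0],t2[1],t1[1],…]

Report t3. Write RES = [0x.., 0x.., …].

RES = [ 0x70  0xf0  0xb1  0x1a  0xff  0xff  0x70  0xf0 ]

t0 = [0x38, 0xbb, 0xc4, 0x1a, 0xf0, 0xff, 0x70, 0xb1]
t1 = [0xf0, 0x1a, 0xff, 0xf0, 0x70, 0xff, 0xb1, 0x70]
t2 = [0x70, 0xb1, 0xff, 0x70, 0xf0, 0xff, 0x1a, 0xf0]
t3 = [0x70, 0xf0, 0xb1, 0x1a, 0xff, 0xff, 0x70, 0xf0]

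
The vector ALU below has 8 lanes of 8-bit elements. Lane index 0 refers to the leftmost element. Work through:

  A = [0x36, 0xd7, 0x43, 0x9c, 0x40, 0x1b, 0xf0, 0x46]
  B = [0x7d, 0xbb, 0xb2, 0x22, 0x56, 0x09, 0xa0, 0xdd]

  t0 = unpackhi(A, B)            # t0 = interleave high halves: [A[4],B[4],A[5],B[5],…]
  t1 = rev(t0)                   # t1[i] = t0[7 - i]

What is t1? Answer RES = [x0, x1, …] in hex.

  t0: 40 56 1b 09 f0 a0 46 dd
  t1: dd 46 a0 f0 09 1b 56 40

RES = [ 0xdd  0x46  0xa0  0xf0  0x09  0x1b  0x56  0x40 ]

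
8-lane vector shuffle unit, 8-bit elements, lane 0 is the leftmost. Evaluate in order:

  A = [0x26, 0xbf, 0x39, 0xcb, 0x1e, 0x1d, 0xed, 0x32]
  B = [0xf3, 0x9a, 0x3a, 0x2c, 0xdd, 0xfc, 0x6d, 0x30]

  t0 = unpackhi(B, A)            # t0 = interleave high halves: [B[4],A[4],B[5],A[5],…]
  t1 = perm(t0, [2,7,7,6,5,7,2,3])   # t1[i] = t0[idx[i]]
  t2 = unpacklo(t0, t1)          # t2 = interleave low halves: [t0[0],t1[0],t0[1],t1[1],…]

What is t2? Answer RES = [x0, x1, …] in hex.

t0 = [0xdd, 0x1e, 0xfc, 0x1d, 0x6d, 0xed, 0x30, 0x32]
t1 = [0xfc, 0x32, 0x32, 0x30, 0xed, 0x32, 0xfc, 0x1d]
t2 = [0xdd, 0xfc, 0x1e, 0x32, 0xfc, 0x32, 0x1d, 0x30]

RES = [0xdd, 0xfc, 0x1e, 0x32, 0xfc, 0x32, 0x1d, 0x30]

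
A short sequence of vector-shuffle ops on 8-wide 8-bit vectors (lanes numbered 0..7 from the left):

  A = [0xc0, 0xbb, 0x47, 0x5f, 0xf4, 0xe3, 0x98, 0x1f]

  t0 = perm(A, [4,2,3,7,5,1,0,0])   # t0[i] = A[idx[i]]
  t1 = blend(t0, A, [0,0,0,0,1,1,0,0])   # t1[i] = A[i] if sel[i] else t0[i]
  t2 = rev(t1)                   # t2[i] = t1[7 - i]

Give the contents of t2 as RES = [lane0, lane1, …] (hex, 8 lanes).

RES = [ 0xc0  0xc0  0xe3  0xf4  0x1f  0x5f  0x47  0xf4 ]

→ t0 |f4|47|5f|1f|e3|bb|c0|c0|
→ t1 |f4|47|5f|1f|f4|e3|c0|c0|
→ t2 |c0|c0|e3|f4|1f|5f|47|f4|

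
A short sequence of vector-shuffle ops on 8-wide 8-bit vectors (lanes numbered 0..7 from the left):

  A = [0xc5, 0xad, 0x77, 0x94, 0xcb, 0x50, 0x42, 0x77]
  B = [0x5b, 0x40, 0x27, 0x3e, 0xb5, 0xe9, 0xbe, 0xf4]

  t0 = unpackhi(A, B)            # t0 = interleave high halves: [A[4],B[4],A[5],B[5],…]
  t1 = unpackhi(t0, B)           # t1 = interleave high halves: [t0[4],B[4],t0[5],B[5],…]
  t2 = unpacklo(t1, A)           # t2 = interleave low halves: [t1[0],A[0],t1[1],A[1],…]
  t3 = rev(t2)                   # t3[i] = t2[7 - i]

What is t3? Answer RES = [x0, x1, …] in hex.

t0 = [0xcb, 0xb5, 0x50, 0xe9, 0x42, 0xbe, 0x77, 0xf4]
t1 = [0x42, 0xb5, 0xbe, 0xe9, 0x77, 0xbe, 0xf4, 0xf4]
t2 = [0x42, 0xc5, 0xb5, 0xad, 0xbe, 0x77, 0xe9, 0x94]
t3 = [0x94, 0xe9, 0x77, 0xbe, 0xad, 0xb5, 0xc5, 0x42]

RES = [ 0x94  0xe9  0x77  0xbe  0xad  0xb5  0xc5  0x42 ]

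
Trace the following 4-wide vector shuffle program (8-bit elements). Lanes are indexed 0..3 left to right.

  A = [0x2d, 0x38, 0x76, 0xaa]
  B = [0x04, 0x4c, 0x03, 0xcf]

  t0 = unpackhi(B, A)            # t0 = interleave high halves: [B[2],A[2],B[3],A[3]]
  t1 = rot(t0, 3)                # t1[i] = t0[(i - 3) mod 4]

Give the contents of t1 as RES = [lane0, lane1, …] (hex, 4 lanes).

t0 = [0x03, 0x76, 0xcf, 0xaa]
t1 = [0x76, 0xcf, 0xaa, 0x03]

RES = [ 0x76  0xcf  0xaa  0x03 ]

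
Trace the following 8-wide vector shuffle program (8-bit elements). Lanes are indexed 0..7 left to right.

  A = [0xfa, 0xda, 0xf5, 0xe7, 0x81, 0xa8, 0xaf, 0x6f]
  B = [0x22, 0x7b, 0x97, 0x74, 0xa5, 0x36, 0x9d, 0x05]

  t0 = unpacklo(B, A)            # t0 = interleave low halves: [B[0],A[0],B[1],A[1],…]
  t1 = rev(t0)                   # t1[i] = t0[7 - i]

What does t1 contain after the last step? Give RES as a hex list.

  t0: 22 fa 7b da 97 f5 74 e7
  t1: e7 74 f5 97 da 7b fa 22

RES = [ 0xe7  0x74  0xf5  0x97  0xda  0x7b  0xfa  0x22 ]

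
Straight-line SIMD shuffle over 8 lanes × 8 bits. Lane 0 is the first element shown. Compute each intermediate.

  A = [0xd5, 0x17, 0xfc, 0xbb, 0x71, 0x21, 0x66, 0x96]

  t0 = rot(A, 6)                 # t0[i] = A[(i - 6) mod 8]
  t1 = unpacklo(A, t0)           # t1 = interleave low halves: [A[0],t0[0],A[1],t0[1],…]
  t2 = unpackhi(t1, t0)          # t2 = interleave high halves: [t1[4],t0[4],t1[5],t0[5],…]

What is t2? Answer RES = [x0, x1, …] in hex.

t0 = [0xfc, 0xbb, 0x71, 0x21, 0x66, 0x96, 0xd5, 0x17]
t1 = [0xd5, 0xfc, 0x17, 0xbb, 0xfc, 0x71, 0xbb, 0x21]
t2 = [0xfc, 0x66, 0x71, 0x96, 0xbb, 0xd5, 0x21, 0x17]

RES = [0xfc, 0x66, 0x71, 0x96, 0xbb, 0xd5, 0x21, 0x17]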